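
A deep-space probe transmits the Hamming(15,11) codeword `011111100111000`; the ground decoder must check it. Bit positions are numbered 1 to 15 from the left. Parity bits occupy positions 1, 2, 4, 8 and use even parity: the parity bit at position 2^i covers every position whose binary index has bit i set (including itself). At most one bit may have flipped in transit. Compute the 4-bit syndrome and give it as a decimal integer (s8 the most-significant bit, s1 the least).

s1: b1⊕b3⊕b5⊕b7⊕b9⊕b11⊕b13⊕b15 = 0⊕1⊕1⊕1⊕0⊕1⊕0⊕0 = 0
s2: b2⊕b3⊕b6⊕b7⊕b10⊕b11⊕b14⊕b15 = 1⊕1⊕1⊕1⊕1⊕1⊕0⊕0 = 0
s4: b4⊕b5⊕b6⊕b7⊕b12⊕b13⊕b14⊕b15 = 1⊕1⊕1⊕1⊕1⊕0⊕0⊕0 = 1
s8: b8⊕b9⊕b10⊕b11⊕b12⊕b13⊕b14⊕b15 = 0⊕0⊕1⊕1⊕1⊕0⊕0⊕0 = 1
Syndrome (s8...s1) = 1100 → position 12.

12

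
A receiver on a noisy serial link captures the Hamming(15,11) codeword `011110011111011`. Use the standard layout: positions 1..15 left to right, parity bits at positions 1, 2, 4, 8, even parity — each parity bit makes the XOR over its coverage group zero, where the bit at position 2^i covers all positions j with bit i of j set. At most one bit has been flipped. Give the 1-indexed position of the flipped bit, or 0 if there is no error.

s1: b1⊕b3⊕b5⊕b7⊕b9⊕b11⊕b13⊕b15 = 0⊕1⊕1⊕0⊕1⊕1⊕0⊕1 = 1
s2: b2⊕b3⊕b6⊕b7⊕b10⊕b11⊕b14⊕b15 = 1⊕1⊕0⊕0⊕1⊕1⊕1⊕1 = 0
s4: b4⊕b5⊕b6⊕b7⊕b12⊕b13⊕b14⊕b15 = 1⊕1⊕0⊕0⊕1⊕0⊕1⊕1 = 1
s8: b8⊕b9⊕b10⊕b11⊕b12⊕b13⊕b14⊕b15 = 1⊕1⊕1⊕1⊕1⊕0⊕1⊕1 = 1
Syndrome (s8...s1) = 1101 → position 13.

13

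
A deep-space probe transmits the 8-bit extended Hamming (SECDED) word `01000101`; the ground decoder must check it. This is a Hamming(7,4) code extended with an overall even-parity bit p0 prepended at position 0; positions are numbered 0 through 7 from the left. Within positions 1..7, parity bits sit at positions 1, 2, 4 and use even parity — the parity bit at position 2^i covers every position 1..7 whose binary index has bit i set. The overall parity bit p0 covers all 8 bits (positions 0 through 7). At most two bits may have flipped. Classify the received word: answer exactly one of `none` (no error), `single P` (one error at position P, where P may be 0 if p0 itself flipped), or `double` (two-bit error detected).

single 3

s1: b1⊕b3⊕b5⊕b7 = 1⊕0⊕1⊕1 = 1
s2: b2⊕b3⊕b6⊕b7 = 0⊕0⊕0⊕1 = 1
s4: b4⊕b5⊕b6⊕b7 = 0⊕1⊕0⊕1 = 0
Syndrome (s4...s1) = 011 → position 3.
Overall parity (XOR of all 8 bits, including p0): 0⊕1⊕0⊕0⊕0⊕1⊕0⊕1 = 1
Overall=1, syndrome position=3 → single-bit error at position 3.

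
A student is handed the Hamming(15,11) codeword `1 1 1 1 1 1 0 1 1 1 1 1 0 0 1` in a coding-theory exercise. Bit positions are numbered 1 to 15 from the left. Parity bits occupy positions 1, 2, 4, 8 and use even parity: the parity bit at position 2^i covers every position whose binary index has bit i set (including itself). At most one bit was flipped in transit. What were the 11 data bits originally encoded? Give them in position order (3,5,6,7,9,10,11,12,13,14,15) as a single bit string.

11101111001

s1: b1⊕b3⊕b5⊕b7⊕b9⊕b11⊕b13⊕b15 = 1⊕1⊕1⊕0⊕1⊕1⊕0⊕1 = 0
s2: b2⊕b3⊕b6⊕b7⊕b10⊕b11⊕b14⊕b15 = 1⊕1⊕1⊕0⊕1⊕1⊕0⊕1 = 0
s4: b4⊕b5⊕b6⊕b7⊕b12⊕b13⊕b14⊕b15 = 1⊕1⊕1⊕0⊕1⊕0⊕0⊕1 = 1
s8: b8⊕b9⊕b10⊕b11⊕b12⊕b13⊕b14⊕b15 = 1⊕1⊕1⊕1⊕1⊕0⊕0⊕1 = 0
Syndrome (s8...s1) = 0100 → position 4.
Flip bit 4: corrected codeword = 111011011111001
Data bits at positions 3,5,6,7,9,10,11,12,13,14,15: 11101111001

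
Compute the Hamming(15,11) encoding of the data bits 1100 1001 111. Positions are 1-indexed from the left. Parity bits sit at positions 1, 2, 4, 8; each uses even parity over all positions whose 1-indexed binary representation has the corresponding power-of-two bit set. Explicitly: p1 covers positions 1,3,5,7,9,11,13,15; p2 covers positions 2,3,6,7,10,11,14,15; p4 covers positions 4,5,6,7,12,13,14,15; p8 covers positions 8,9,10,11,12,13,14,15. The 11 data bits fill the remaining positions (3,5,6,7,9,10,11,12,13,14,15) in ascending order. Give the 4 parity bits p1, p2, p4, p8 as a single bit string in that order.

Place data bits at non-power-of-two positions: b3=1, b5=1, b6=0, b7=0, b9=1, b10=0, b11=0, b12=1, b13=1, b14=1, b15=1.
p1 = XOR of data positions {3,5,7,9,11,13,15} = 1⊕1⊕0⊕1⊕0⊕1⊕1 = 1
p2 = XOR of data positions {3,6,7,10,11,14,15} = 1⊕0⊕0⊕0⊕0⊕1⊕1 = 1
p4 = XOR of data positions {5,6,7,12,13,14,15} = 1⊕0⊕0⊕1⊕1⊕1⊕1 = 1
p8 = XOR of data positions {9,10,11,12,13,14,15} = 1⊕0⊕0⊕1⊕1⊕1⊕1 = 1
Parity bits p1,p2,p4,p8 = 1111

1111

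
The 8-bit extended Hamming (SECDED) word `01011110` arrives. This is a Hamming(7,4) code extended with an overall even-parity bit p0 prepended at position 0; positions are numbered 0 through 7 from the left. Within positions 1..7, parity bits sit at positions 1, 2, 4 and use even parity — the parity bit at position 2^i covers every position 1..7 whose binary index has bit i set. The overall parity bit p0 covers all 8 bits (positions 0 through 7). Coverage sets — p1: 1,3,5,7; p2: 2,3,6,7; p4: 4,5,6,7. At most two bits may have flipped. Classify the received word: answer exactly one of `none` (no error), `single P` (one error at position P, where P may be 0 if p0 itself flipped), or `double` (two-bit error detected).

s1: b1⊕b3⊕b5⊕b7 = 1⊕1⊕1⊕0 = 1
s2: b2⊕b3⊕b6⊕b7 = 0⊕1⊕1⊕0 = 0
s4: b4⊕b5⊕b6⊕b7 = 1⊕1⊕1⊕0 = 1
Syndrome (s4...s1) = 101 → position 5.
Overall parity (XOR of all 8 bits, including p0): 0⊕1⊕0⊕1⊕1⊕1⊕1⊕0 = 1
Overall=1, syndrome position=5 → single-bit error at position 5.

single 5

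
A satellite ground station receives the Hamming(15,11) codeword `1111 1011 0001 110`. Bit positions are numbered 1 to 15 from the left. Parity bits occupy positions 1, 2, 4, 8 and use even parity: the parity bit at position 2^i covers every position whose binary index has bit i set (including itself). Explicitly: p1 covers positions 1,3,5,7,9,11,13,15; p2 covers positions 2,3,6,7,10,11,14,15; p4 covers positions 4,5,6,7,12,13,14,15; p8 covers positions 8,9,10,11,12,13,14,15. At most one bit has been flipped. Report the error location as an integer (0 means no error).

1

s1: b1⊕b3⊕b5⊕b7⊕b9⊕b11⊕b13⊕b15 = 1⊕1⊕1⊕1⊕0⊕0⊕1⊕0 = 1
s2: b2⊕b3⊕b6⊕b7⊕b10⊕b11⊕b14⊕b15 = 1⊕1⊕0⊕1⊕0⊕0⊕1⊕0 = 0
s4: b4⊕b5⊕b6⊕b7⊕b12⊕b13⊕b14⊕b15 = 1⊕1⊕0⊕1⊕1⊕1⊕1⊕0 = 0
s8: b8⊕b9⊕b10⊕b11⊕b12⊕b13⊕b14⊕b15 = 1⊕0⊕0⊕0⊕1⊕1⊕1⊕0 = 0
Syndrome (s8...s1) = 0001 → position 1.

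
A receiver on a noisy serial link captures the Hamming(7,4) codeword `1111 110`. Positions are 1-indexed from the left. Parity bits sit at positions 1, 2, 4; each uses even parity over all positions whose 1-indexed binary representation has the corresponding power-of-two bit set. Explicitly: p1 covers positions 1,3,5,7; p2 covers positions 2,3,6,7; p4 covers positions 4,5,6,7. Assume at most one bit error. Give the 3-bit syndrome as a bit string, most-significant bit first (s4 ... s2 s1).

s1: b1⊕b3⊕b5⊕b7 = 1⊕1⊕1⊕0 = 1
s2: b2⊕b3⊕b6⊕b7 = 1⊕1⊕1⊕0 = 1
s4: b4⊕b5⊕b6⊕b7 = 1⊕1⊕1⊕0 = 1
Syndrome (s4...s1) = 111 → position 7.

111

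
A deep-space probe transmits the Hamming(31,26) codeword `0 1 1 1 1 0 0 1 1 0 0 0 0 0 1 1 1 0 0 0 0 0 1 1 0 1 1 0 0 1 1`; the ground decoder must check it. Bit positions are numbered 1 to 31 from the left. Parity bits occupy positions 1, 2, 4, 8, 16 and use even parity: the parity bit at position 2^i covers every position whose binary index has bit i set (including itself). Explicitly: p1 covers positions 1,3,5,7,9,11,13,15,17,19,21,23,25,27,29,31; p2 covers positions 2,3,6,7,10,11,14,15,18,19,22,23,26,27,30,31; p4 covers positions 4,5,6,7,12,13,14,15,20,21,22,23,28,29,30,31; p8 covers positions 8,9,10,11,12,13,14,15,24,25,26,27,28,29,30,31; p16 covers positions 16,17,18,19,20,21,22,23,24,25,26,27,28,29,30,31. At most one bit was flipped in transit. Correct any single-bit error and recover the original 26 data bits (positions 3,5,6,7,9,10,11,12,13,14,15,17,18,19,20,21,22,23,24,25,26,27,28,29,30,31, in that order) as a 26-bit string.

s1: b1⊕b3⊕b5⊕b7⊕b9⊕b11⊕b13⊕b15⊕b17⊕b19⊕b21⊕b23⊕b25⊕b27⊕b29⊕b31 = 0⊕1⊕1⊕0⊕1⊕0⊕0⊕1⊕1⊕0⊕0⊕1⊕0⊕1⊕0⊕1 = 0
s2: b2⊕b3⊕b6⊕b7⊕b10⊕b11⊕b14⊕b15⊕b18⊕b19⊕b22⊕b23⊕b26⊕b27⊕b30⊕b31 = 1⊕1⊕0⊕0⊕0⊕0⊕0⊕1⊕0⊕0⊕0⊕1⊕1⊕1⊕1⊕1 = 0
s4: b4⊕b5⊕b6⊕b7⊕b12⊕b13⊕b14⊕b15⊕b20⊕b21⊕b22⊕b23⊕b28⊕b29⊕b30⊕b31 = 1⊕1⊕0⊕0⊕0⊕0⊕0⊕1⊕0⊕0⊕0⊕1⊕0⊕0⊕1⊕1 = 0
s8: b8⊕b9⊕b10⊕b11⊕b12⊕b13⊕b14⊕b15⊕b24⊕b25⊕b26⊕b27⊕b28⊕b29⊕b30⊕b31 = 1⊕1⊕0⊕0⊕0⊕0⊕0⊕1⊕1⊕0⊕1⊕1⊕0⊕0⊕1⊕1 = 0
s16: b16⊕b17⊕b18⊕b19⊕b20⊕b21⊕b22⊕b23⊕b24⊕b25⊕b26⊕b27⊕b28⊕b29⊕b30⊕b31 = 1⊕1⊕0⊕0⊕0⊕0⊕0⊕1⊕1⊕0⊕1⊕1⊕0⊕0⊕1⊕1 = 0
Syndrome (s16...s1) = 00000 → position 0 (no error).
No correction needed.
Data bits at positions 3,5,6,7,9,10,11,12,13,14,15,17,18,19,20,21,22,23,24,25,26,27,28,29,30,31: 11001000001100000110110011

11001000001100000110110011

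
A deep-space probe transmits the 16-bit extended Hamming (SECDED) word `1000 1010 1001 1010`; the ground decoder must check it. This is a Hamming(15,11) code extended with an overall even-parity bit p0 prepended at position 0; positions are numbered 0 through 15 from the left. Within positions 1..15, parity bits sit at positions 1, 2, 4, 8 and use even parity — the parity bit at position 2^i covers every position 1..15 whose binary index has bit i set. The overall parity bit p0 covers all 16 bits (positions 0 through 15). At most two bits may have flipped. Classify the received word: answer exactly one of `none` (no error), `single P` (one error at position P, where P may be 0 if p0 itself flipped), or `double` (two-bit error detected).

single 3

s1: b1⊕b3⊕b5⊕b7⊕b9⊕b11⊕b13⊕b15 = 0⊕0⊕0⊕0⊕0⊕1⊕0⊕0 = 1
s2: b2⊕b3⊕b6⊕b7⊕b10⊕b11⊕b14⊕b15 = 0⊕0⊕1⊕0⊕0⊕1⊕1⊕0 = 1
s4: b4⊕b5⊕b6⊕b7⊕b12⊕b13⊕b14⊕b15 = 1⊕0⊕1⊕0⊕1⊕0⊕1⊕0 = 0
s8: b8⊕b9⊕b10⊕b11⊕b12⊕b13⊕b14⊕b15 = 1⊕0⊕0⊕1⊕1⊕0⊕1⊕0 = 0
Syndrome (s8...s1) = 0011 → position 3.
Overall parity (XOR of all 16 bits, including p0): 1⊕0⊕0⊕0⊕1⊕0⊕1⊕0⊕1⊕0⊕0⊕1⊕1⊕0⊕1⊕0 = 1
Overall=1, syndrome position=3 → single-bit error at position 3.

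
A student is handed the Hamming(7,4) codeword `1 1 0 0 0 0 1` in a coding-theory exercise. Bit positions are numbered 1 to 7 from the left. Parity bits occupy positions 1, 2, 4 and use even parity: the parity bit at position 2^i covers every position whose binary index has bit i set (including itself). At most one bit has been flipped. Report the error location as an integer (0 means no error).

4

s1: b1⊕b3⊕b5⊕b7 = 1⊕0⊕0⊕1 = 0
s2: b2⊕b3⊕b6⊕b7 = 1⊕0⊕0⊕1 = 0
s4: b4⊕b5⊕b6⊕b7 = 0⊕0⊕0⊕1 = 1
Syndrome (s4...s1) = 100 → position 4.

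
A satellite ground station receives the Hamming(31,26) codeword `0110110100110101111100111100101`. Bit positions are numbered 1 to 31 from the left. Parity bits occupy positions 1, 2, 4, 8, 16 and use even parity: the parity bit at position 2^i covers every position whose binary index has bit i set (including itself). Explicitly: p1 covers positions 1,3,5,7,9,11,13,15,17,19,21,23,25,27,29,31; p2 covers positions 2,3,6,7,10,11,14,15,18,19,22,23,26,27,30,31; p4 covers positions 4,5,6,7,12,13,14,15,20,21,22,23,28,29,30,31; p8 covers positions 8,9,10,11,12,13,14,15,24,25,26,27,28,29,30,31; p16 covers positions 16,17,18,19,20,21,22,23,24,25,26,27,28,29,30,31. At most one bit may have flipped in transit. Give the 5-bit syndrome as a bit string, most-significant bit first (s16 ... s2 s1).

s1: b1⊕b3⊕b5⊕b7⊕b9⊕b11⊕b13⊕b15⊕b17⊕b19⊕b21⊕b23⊕b25⊕b27⊕b29⊕b31 = 0⊕1⊕1⊕0⊕0⊕1⊕0⊕0⊕1⊕1⊕0⊕1⊕1⊕0⊕1⊕1 = 1
s2: b2⊕b3⊕b6⊕b7⊕b10⊕b11⊕b14⊕b15⊕b18⊕b19⊕b22⊕b23⊕b26⊕b27⊕b30⊕b31 = 1⊕1⊕1⊕0⊕0⊕1⊕1⊕0⊕1⊕1⊕0⊕1⊕1⊕0⊕0⊕1 = 0
s4: b4⊕b5⊕b6⊕b7⊕b12⊕b13⊕b14⊕b15⊕b20⊕b21⊕b22⊕b23⊕b28⊕b29⊕b30⊕b31 = 0⊕1⊕1⊕0⊕1⊕0⊕1⊕0⊕1⊕0⊕0⊕1⊕0⊕1⊕0⊕1 = 0
s8: b8⊕b9⊕b10⊕b11⊕b12⊕b13⊕b14⊕b15⊕b24⊕b25⊕b26⊕b27⊕b28⊕b29⊕b30⊕b31 = 1⊕0⊕0⊕1⊕1⊕0⊕1⊕0⊕1⊕1⊕1⊕0⊕0⊕1⊕0⊕1 = 1
s16: b16⊕b17⊕b18⊕b19⊕b20⊕b21⊕b22⊕b23⊕b24⊕b25⊕b26⊕b27⊕b28⊕b29⊕b30⊕b31 = 1⊕1⊕1⊕1⊕1⊕0⊕0⊕1⊕1⊕1⊕1⊕0⊕0⊕1⊕0⊕1 = 1
Syndrome (s16...s1) = 11001 → position 25.

11001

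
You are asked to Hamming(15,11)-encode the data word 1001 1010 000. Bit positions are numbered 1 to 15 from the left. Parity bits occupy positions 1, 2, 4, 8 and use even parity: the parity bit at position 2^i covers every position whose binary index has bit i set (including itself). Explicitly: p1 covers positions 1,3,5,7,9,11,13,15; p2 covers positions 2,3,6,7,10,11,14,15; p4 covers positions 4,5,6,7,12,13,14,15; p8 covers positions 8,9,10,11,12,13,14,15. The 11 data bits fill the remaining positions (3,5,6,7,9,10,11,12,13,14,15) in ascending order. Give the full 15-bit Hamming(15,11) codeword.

Place data bits at non-power-of-two positions: b3=1, b5=0, b6=0, b7=1, b9=1, b10=0, b11=1, b12=0, b13=0, b14=0, b15=0.
p1 = XOR of data positions {3,5,7,9,11,13,15} = 1⊕0⊕1⊕1⊕1⊕0⊕0 = 0
p2 = XOR of data positions {3,6,7,10,11,14,15} = 1⊕0⊕1⊕0⊕1⊕0⊕0 = 1
p4 = XOR of data positions {5,6,7,12,13,14,15} = 0⊕0⊕1⊕0⊕0⊕0⊕0 = 1
p8 = XOR of data positions {9,10,11,12,13,14,15} = 1⊕0⊕1⊕0⊕0⊕0⊕0 = 0
Codeword b1..b15 = 011100101010000

011100101010000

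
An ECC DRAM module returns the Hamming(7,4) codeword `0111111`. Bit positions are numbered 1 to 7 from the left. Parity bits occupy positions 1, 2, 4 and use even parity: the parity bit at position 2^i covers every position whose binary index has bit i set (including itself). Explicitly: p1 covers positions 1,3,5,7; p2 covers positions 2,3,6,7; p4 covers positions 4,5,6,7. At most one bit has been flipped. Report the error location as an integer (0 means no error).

s1: b1⊕b3⊕b5⊕b7 = 0⊕1⊕1⊕1 = 1
s2: b2⊕b3⊕b6⊕b7 = 1⊕1⊕1⊕1 = 0
s4: b4⊕b5⊕b6⊕b7 = 1⊕1⊕1⊕1 = 0
Syndrome (s4...s1) = 001 → position 1.

1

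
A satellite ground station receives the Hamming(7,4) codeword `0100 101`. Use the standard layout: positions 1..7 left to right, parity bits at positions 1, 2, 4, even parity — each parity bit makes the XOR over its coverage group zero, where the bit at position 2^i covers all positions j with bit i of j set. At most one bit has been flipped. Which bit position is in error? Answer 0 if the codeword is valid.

0

s1: b1⊕b3⊕b5⊕b7 = 0⊕0⊕1⊕1 = 0
s2: b2⊕b3⊕b6⊕b7 = 1⊕0⊕0⊕1 = 0
s4: b4⊕b5⊕b6⊕b7 = 0⊕1⊕0⊕1 = 0
Syndrome (s4...s1) = 000 → position 0 (no error).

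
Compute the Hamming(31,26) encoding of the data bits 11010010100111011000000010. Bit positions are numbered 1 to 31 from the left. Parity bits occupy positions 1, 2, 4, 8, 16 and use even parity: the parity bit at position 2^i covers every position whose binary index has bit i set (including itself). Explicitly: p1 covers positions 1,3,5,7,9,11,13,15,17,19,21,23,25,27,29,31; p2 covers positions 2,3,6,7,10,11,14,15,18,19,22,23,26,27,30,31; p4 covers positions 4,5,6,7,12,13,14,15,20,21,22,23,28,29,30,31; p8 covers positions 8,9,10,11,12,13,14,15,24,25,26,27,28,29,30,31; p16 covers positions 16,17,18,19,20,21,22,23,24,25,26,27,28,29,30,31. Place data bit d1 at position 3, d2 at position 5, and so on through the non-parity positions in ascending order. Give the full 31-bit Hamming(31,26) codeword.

Place data bits at non-power-of-two positions: b3=1, b5=1, b6=0, b7=1, b9=0, b10=0, b11=1, b12=0, b13=1, b14=0, b15=0, b17=1, b18=1, b19=1, b20=0, b21=1, b22=1, b23=0, b24=0, b25=0, b26=0, b27=0, b28=0, b29=0, b30=1, b31=0.
p1 = XOR of data positions {3,5,7,9,11,13,15,17,19,21,23,25,27,29,31} = 1⊕1⊕1⊕0⊕1⊕1⊕0⊕1⊕1⊕1⊕0⊕0⊕0⊕0⊕0 = 0
p2 = XOR of data positions {3,6,7,10,11,14,15,18,19,22,23,26,27,30,31} = 1⊕0⊕1⊕0⊕1⊕0⊕0⊕1⊕1⊕1⊕0⊕0⊕0⊕1⊕0 = 1
p4 = XOR of data positions {5,6,7,12,13,14,15,20,21,22,23,28,29,30,31} = 1⊕0⊕1⊕0⊕1⊕0⊕0⊕0⊕1⊕1⊕0⊕0⊕0⊕1⊕0 = 0
p8 = XOR of data positions {9,10,11,12,13,14,15,24,25,26,27,28,29,30,31} = 0⊕0⊕1⊕0⊕1⊕0⊕0⊕0⊕0⊕0⊕0⊕0⊕0⊕1⊕0 = 1
p16 = XOR of data positions {17,18,19,20,21,22,23,24,25,26,27,28,29,30,31} = 1⊕1⊕1⊕0⊕1⊕1⊕0⊕0⊕0⊕0⊕0⊕0⊕0⊕1⊕0 = 0
Codeword b1..b31 = 0110101100101000111011000000010

0110101100101000111011000000010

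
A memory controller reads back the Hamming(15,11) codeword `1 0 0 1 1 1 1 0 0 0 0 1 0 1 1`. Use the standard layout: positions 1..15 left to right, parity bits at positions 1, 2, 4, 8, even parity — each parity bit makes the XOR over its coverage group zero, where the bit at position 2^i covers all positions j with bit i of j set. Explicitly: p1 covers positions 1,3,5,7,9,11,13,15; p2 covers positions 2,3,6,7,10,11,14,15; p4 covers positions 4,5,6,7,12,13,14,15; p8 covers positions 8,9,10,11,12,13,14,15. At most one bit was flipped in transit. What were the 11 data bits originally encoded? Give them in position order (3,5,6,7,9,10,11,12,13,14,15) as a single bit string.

s1: b1⊕b3⊕b5⊕b7⊕b9⊕b11⊕b13⊕b15 = 1⊕0⊕1⊕1⊕0⊕0⊕0⊕1 = 0
s2: b2⊕b3⊕b6⊕b7⊕b10⊕b11⊕b14⊕b15 = 0⊕0⊕1⊕1⊕0⊕0⊕1⊕1 = 0
s4: b4⊕b5⊕b6⊕b7⊕b12⊕b13⊕b14⊕b15 = 1⊕1⊕1⊕1⊕1⊕0⊕1⊕1 = 1
s8: b8⊕b9⊕b10⊕b11⊕b12⊕b13⊕b14⊕b15 = 0⊕0⊕0⊕0⊕1⊕0⊕1⊕1 = 1
Syndrome (s8...s1) = 1100 → position 12.
Flip bit 12: corrected codeword = 100111100000011
Data bits at positions 3,5,6,7,9,10,11,12,13,14,15: 01110000011

01110000011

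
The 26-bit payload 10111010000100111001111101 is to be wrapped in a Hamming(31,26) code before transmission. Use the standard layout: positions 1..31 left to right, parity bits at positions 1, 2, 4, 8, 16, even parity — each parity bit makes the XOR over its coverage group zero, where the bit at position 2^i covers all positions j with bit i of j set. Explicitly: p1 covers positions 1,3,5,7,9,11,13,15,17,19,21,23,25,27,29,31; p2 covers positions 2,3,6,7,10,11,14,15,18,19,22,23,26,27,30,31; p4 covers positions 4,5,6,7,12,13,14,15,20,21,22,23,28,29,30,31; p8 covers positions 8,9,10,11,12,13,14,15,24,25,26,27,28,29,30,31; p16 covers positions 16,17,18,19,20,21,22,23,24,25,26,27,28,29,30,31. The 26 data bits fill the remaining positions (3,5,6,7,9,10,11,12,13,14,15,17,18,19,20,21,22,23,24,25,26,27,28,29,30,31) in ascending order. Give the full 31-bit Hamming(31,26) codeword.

Place data bits at non-power-of-two positions: b3=1, b5=0, b6=1, b7=1, b9=1, b10=0, b11=1, b12=0, b13=0, b14=0, b15=0, b17=1, b18=0, b19=0, b20=1, b21=1, b22=1, b23=0, b24=0, b25=1, b26=1, b27=1, b28=1, b29=1, b30=0, b31=1.
p1 = XOR of data positions {3,5,7,9,11,13,15,17,19,21,23,25,27,29,31} = 1⊕0⊕1⊕1⊕1⊕0⊕0⊕1⊕0⊕1⊕0⊕1⊕1⊕1⊕1 = 0
p2 = XOR of data positions {3,6,7,10,11,14,15,18,19,22,23,26,27,30,31} = 1⊕1⊕1⊕0⊕1⊕0⊕0⊕0⊕0⊕1⊕0⊕1⊕1⊕0⊕1 = 0
p4 = XOR of data positions {5,6,7,12,13,14,15,20,21,22,23,28,29,30,31} = 0⊕1⊕1⊕0⊕0⊕0⊕0⊕1⊕1⊕1⊕0⊕1⊕1⊕0⊕1 = 0
p8 = XOR of data positions {9,10,11,12,13,14,15,24,25,26,27,28,29,30,31} = 1⊕0⊕1⊕0⊕0⊕0⊕0⊕0⊕1⊕1⊕1⊕1⊕1⊕0⊕1 = 0
p16 = XOR of data positions {17,18,19,20,21,22,23,24,25,26,27,28,29,30,31} = 1⊕0⊕0⊕1⊕1⊕1⊕0⊕0⊕1⊕1⊕1⊕1⊕1⊕0⊕1 = 0
Codeword b1..b31 = 0010011010100000100111001111101

0010011010100000100111001111101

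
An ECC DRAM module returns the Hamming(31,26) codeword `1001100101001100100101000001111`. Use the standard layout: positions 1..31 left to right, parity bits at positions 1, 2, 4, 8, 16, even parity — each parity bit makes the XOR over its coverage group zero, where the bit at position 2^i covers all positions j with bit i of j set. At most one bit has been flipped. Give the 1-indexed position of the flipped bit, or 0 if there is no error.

s1: b1⊕b3⊕b5⊕b7⊕b9⊕b11⊕b13⊕b15⊕b17⊕b19⊕b21⊕b23⊕b25⊕b27⊕b29⊕b31 = 1⊕0⊕1⊕0⊕0⊕0⊕1⊕0⊕1⊕0⊕0⊕0⊕0⊕0⊕1⊕1 = 0
s2: b2⊕b3⊕b6⊕b7⊕b10⊕b11⊕b14⊕b15⊕b18⊕b19⊕b22⊕b23⊕b26⊕b27⊕b30⊕b31 = 0⊕0⊕0⊕0⊕1⊕0⊕1⊕0⊕0⊕0⊕1⊕0⊕0⊕0⊕1⊕1 = 1
s4: b4⊕b5⊕b6⊕b7⊕b12⊕b13⊕b14⊕b15⊕b20⊕b21⊕b22⊕b23⊕b28⊕b29⊕b30⊕b31 = 1⊕1⊕0⊕0⊕0⊕1⊕1⊕0⊕1⊕0⊕1⊕0⊕1⊕1⊕1⊕1 = 0
s8: b8⊕b9⊕b10⊕b11⊕b12⊕b13⊕b14⊕b15⊕b24⊕b25⊕b26⊕b27⊕b28⊕b29⊕b30⊕b31 = 1⊕0⊕1⊕0⊕0⊕1⊕1⊕0⊕0⊕0⊕0⊕0⊕1⊕1⊕1⊕1 = 0
s16: b16⊕b17⊕b18⊕b19⊕b20⊕b21⊕b22⊕b23⊕b24⊕b25⊕b26⊕b27⊕b28⊕b29⊕b30⊕b31 = 0⊕1⊕0⊕0⊕1⊕0⊕1⊕0⊕0⊕0⊕0⊕0⊕1⊕1⊕1⊕1 = 1
Syndrome (s16...s1) = 10010 → position 18.

18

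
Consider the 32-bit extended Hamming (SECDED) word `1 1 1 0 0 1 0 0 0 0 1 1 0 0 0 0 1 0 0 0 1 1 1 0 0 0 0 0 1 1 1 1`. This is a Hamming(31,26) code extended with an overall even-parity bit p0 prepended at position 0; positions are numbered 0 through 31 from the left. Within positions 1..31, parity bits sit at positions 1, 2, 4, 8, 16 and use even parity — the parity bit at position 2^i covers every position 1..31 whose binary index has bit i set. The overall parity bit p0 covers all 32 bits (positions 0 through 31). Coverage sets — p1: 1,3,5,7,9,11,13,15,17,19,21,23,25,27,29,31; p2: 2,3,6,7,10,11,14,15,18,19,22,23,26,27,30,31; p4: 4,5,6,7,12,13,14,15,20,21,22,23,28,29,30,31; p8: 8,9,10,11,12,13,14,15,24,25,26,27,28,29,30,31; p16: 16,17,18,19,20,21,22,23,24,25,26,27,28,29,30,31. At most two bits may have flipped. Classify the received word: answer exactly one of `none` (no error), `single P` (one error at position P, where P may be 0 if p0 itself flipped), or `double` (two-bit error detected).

s1: b1⊕b3⊕b5⊕b7⊕b9⊕b11⊕b13⊕b15⊕b17⊕b19⊕b21⊕b23⊕b25⊕b27⊕b29⊕b31 = 1⊕0⊕1⊕0⊕0⊕1⊕0⊕0⊕0⊕0⊕1⊕0⊕0⊕0⊕1⊕1 = 0
s2: b2⊕b3⊕b6⊕b7⊕b10⊕b11⊕b14⊕b15⊕b18⊕b19⊕b22⊕b23⊕b26⊕b27⊕b30⊕b31 = 1⊕0⊕0⊕0⊕1⊕1⊕0⊕0⊕0⊕0⊕1⊕0⊕0⊕0⊕1⊕1 = 0
s4: b4⊕b5⊕b6⊕b7⊕b12⊕b13⊕b14⊕b15⊕b20⊕b21⊕b22⊕b23⊕b28⊕b29⊕b30⊕b31 = 0⊕1⊕0⊕0⊕0⊕0⊕0⊕0⊕1⊕1⊕1⊕0⊕1⊕1⊕1⊕1 = 0
s8: b8⊕b9⊕b10⊕b11⊕b12⊕b13⊕b14⊕b15⊕b24⊕b25⊕b26⊕b27⊕b28⊕b29⊕b30⊕b31 = 0⊕0⊕1⊕1⊕0⊕0⊕0⊕0⊕0⊕0⊕0⊕0⊕1⊕1⊕1⊕1 = 0
s16: b16⊕b17⊕b18⊕b19⊕b20⊕b21⊕b22⊕b23⊕b24⊕b25⊕b26⊕b27⊕b28⊕b29⊕b30⊕b31 = 1⊕0⊕0⊕0⊕1⊕1⊕1⊕0⊕0⊕0⊕0⊕0⊕1⊕1⊕1⊕1 = 0
Syndrome (s16...s1) = 00000 → position 0 (no error).
Overall parity (XOR of all 32 bits, including p0): 1⊕1⊕1⊕0⊕0⊕1⊕0⊕0⊕0⊕0⊕1⊕1⊕0⊕0⊕0⊕0⊕1⊕0⊕0⊕0⊕1⊕1⊕1⊕0⊕0⊕0⊕0⊕0⊕1⊕1⊕1⊕1 = 0
Overall=0, syndrome position=0 → no error.

none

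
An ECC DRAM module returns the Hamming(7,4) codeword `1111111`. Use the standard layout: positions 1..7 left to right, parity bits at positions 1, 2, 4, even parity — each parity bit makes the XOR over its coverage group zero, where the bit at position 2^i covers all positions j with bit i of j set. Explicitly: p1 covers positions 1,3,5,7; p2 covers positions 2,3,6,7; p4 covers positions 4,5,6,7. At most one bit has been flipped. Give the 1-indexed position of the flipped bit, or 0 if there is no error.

s1: b1⊕b3⊕b5⊕b7 = 1⊕1⊕1⊕1 = 0
s2: b2⊕b3⊕b6⊕b7 = 1⊕1⊕1⊕1 = 0
s4: b4⊕b5⊕b6⊕b7 = 1⊕1⊕1⊕1 = 0
Syndrome (s4...s1) = 000 → position 0 (no error).

0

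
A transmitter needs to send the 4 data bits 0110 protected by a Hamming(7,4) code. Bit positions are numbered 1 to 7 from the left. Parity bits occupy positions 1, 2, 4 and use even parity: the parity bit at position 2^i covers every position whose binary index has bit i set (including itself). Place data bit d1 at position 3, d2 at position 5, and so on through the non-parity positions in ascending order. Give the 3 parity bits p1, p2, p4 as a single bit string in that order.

110

Place data bits at non-power-of-two positions: b3=0, b5=1, b6=1, b7=0.
p1 = XOR of data positions {3,5,7} = 0⊕1⊕0 = 1
p2 = XOR of data positions {3,6,7} = 0⊕1⊕0 = 1
p4 = XOR of data positions {5,6,7} = 1⊕1⊕0 = 0
Parity bits p1,p2,p4 = 110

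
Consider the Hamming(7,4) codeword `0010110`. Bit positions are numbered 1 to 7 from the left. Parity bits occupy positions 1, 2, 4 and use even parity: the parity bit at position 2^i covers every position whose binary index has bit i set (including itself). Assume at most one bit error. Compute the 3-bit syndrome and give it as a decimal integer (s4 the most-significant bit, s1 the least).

s1: b1⊕b3⊕b5⊕b7 = 0⊕1⊕1⊕0 = 0
s2: b2⊕b3⊕b6⊕b7 = 0⊕1⊕1⊕0 = 0
s4: b4⊕b5⊕b6⊕b7 = 0⊕1⊕1⊕0 = 0
Syndrome (s4...s1) = 000 → position 0 (no error).

0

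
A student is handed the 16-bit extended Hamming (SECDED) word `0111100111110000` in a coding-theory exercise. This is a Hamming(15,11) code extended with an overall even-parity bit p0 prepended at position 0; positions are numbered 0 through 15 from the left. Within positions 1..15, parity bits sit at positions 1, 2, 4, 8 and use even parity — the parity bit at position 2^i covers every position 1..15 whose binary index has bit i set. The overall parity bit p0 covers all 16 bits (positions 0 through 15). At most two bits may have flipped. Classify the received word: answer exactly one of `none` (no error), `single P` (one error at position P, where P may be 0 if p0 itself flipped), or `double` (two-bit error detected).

s1: b1⊕b3⊕b5⊕b7⊕b9⊕b11⊕b13⊕b15 = 1⊕1⊕0⊕1⊕1⊕1⊕0⊕0 = 1
s2: b2⊕b3⊕b6⊕b7⊕b10⊕b11⊕b14⊕b15 = 1⊕1⊕0⊕1⊕1⊕1⊕0⊕0 = 1
s4: b4⊕b5⊕b6⊕b7⊕b12⊕b13⊕b14⊕b15 = 1⊕0⊕0⊕1⊕0⊕0⊕0⊕0 = 0
s8: b8⊕b9⊕b10⊕b11⊕b12⊕b13⊕b14⊕b15 = 1⊕1⊕1⊕1⊕0⊕0⊕0⊕0 = 0
Syndrome (s8...s1) = 0011 → position 3.
Overall parity (XOR of all 16 bits, including p0): 0⊕1⊕1⊕1⊕1⊕0⊕0⊕1⊕1⊕1⊕1⊕1⊕0⊕0⊕0⊕0 = 1
Overall=1, syndrome position=3 → single-bit error at position 3.

single 3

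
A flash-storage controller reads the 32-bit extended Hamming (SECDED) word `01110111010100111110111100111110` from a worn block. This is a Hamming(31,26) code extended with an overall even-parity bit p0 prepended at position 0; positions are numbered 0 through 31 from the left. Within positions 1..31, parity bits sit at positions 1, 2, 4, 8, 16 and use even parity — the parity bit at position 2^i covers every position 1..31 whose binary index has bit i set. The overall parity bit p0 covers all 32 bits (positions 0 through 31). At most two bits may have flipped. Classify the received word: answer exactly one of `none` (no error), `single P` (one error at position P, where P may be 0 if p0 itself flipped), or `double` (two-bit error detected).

double

s1: b1⊕b3⊕b5⊕b7⊕b9⊕b11⊕b13⊕b15⊕b17⊕b19⊕b21⊕b23⊕b25⊕b27⊕b29⊕b31 = 1⊕1⊕1⊕1⊕1⊕1⊕0⊕1⊕1⊕0⊕1⊕1⊕0⊕1⊕1⊕0 = 0
s2: b2⊕b3⊕b6⊕b7⊕b10⊕b11⊕b14⊕b15⊕b18⊕b19⊕b22⊕b23⊕b26⊕b27⊕b30⊕b31 = 1⊕1⊕1⊕1⊕0⊕1⊕1⊕1⊕1⊕0⊕1⊕1⊕1⊕1⊕1⊕0 = 1
s4: b4⊕b5⊕b6⊕b7⊕b12⊕b13⊕b14⊕b15⊕b20⊕b21⊕b22⊕b23⊕b28⊕b29⊕b30⊕b31 = 0⊕1⊕1⊕1⊕0⊕0⊕1⊕1⊕1⊕1⊕1⊕1⊕1⊕1⊕1⊕0 = 0
s8: b8⊕b9⊕b10⊕b11⊕b12⊕b13⊕b14⊕b15⊕b24⊕b25⊕b26⊕b27⊕b28⊕b29⊕b30⊕b31 = 0⊕1⊕0⊕1⊕0⊕0⊕1⊕1⊕0⊕0⊕1⊕1⊕1⊕1⊕1⊕0 = 1
s16: b16⊕b17⊕b18⊕b19⊕b20⊕b21⊕b22⊕b23⊕b24⊕b25⊕b26⊕b27⊕b28⊕b29⊕b30⊕b31 = 1⊕1⊕1⊕0⊕1⊕1⊕1⊕1⊕0⊕0⊕1⊕1⊕1⊕1⊕1⊕0 = 0
Syndrome (s16...s1) = 01010 → position 10.
Overall parity (XOR of all 32 bits, including p0): 0⊕1⊕1⊕1⊕0⊕1⊕1⊕1⊕0⊕1⊕0⊕1⊕0⊕0⊕1⊕1⊕1⊕1⊕1⊕0⊕1⊕1⊕1⊕1⊕0⊕0⊕1⊕1⊕1⊕1⊕1⊕0 = 0
Overall=0, syndrome position=10 → double-bit error detected (uncorrectable).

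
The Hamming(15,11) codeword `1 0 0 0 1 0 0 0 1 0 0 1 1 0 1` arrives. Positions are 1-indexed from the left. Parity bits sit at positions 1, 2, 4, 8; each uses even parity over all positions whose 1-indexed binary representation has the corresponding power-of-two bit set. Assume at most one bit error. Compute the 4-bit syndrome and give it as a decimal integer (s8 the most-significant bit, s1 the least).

s1: b1⊕b3⊕b5⊕b7⊕b9⊕b11⊕b13⊕b15 = 1⊕0⊕1⊕0⊕1⊕0⊕1⊕1 = 1
s2: b2⊕b3⊕b6⊕b7⊕b10⊕b11⊕b14⊕b15 = 0⊕0⊕0⊕0⊕0⊕0⊕0⊕1 = 1
s4: b4⊕b5⊕b6⊕b7⊕b12⊕b13⊕b14⊕b15 = 0⊕1⊕0⊕0⊕1⊕1⊕0⊕1 = 0
s8: b8⊕b9⊕b10⊕b11⊕b12⊕b13⊕b14⊕b15 = 0⊕1⊕0⊕0⊕1⊕1⊕0⊕1 = 0
Syndrome (s8...s1) = 0011 → position 3.

3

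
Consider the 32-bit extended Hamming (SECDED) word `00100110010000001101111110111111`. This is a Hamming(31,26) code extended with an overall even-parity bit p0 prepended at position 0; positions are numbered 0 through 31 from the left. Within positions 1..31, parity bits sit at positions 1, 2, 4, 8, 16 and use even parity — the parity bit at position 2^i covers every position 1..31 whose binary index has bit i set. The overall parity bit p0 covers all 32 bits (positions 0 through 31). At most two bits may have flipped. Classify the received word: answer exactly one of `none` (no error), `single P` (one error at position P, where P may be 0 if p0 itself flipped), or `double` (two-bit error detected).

s1: b1⊕b3⊕b5⊕b7⊕b9⊕b11⊕b13⊕b15⊕b17⊕b19⊕b21⊕b23⊕b25⊕b27⊕b29⊕b31 = 0⊕0⊕1⊕0⊕1⊕0⊕0⊕0⊕1⊕1⊕1⊕1⊕0⊕1⊕1⊕1 = 1
s2: b2⊕b3⊕b6⊕b7⊕b10⊕b11⊕b14⊕b15⊕b18⊕b19⊕b22⊕b23⊕b26⊕b27⊕b30⊕b31 = 1⊕0⊕1⊕0⊕0⊕0⊕0⊕0⊕0⊕1⊕1⊕1⊕1⊕1⊕1⊕1 = 1
s4: b4⊕b5⊕b6⊕b7⊕b12⊕b13⊕b14⊕b15⊕b20⊕b21⊕b22⊕b23⊕b28⊕b29⊕b30⊕b31 = 0⊕1⊕1⊕0⊕0⊕0⊕0⊕0⊕1⊕1⊕1⊕1⊕1⊕1⊕1⊕1 = 0
s8: b8⊕b9⊕b10⊕b11⊕b12⊕b13⊕b14⊕b15⊕b24⊕b25⊕b26⊕b27⊕b28⊕b29⊕b30⊕b31 = 0⊕1⊕0⊕0⊕0⊕0⊕0⊕0⊕1⊕0⊕1⊕1⊕1⊕1⊕1⊕1 = 0
s16: b16⊕b17⊕b18⊕b19⊕b20⊕b21⊕b22⊕b23⊕b24⊕b25⊕b26⊕b27⊕b28⊕b29⊕b30⊕b31 = 1⊕1⊕0⊕1⊕1⊕1⊕1⊕1⊕1⊕0⊕1⊕1⊕1⊕1⊕1⊕1 = 0
Syndrome (s16...s1) = 00011 → position 3.
Overall parity (XOR of all 32 bits, including p0): 0⊕0⊕1⊕0⊕0⊕1⊕1⊕0⊕0⊕1⊕0⊕0⊕0⊕0⊕0⊕0⊕1⊕1⊕0⊕1⊕1⊕1⊕1⊕1⊕1⊕0⊕1⊕1⊕1⊕1⊕1⊕1 = 0
Overall=0, syndrome position=3 → double-bit error detected (uncorrectable).

double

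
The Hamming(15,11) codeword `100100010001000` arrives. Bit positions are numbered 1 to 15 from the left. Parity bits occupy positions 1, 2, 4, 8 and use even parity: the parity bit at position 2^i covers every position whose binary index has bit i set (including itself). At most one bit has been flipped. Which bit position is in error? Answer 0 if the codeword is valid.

1

s1: b1⊕b3⊕b5⊕b7⊕b9⊕b11⊕b13⊕b15 = 1⊕0⊕0⊕0⊕0⊕0⊕0⊕0 = 1
s2: b2⊕b3⊕b6⊕b7⊕b10⊕b11⊕b14⊕b15 = 0⊕0⊕0⊕0⊕0⊕0⊕0⊕0 = 0
s4: b4⊕b5⊕b6⊕b7⊕b12⊕b13⊕b14⊕b15 = 1⊕0⊕0⊕0⊕1⊕0⊕0⊕0 = 0
s8: b8⊕b9⊕b10⊕b11⊕b12⊕b13⊕b14⊕b15 = 1⊕0⊕0⊕0⊕1⊕0⊕0⊕0 = 0
Syndrome (s8...s1) = 0001 → position 1.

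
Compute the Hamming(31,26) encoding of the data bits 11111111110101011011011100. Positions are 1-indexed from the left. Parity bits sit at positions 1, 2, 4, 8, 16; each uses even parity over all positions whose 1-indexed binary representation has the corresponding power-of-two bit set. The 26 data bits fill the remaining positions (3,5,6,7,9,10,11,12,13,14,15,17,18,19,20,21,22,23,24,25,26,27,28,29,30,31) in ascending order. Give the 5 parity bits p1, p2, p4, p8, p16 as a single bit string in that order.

01011

Place data bits at non-power-of-two positions: b3=1, b5=1, b6=1, b7=1, b9=1, b10=1, b11=1, b12=1, b13=1, b14=1, b15=0, b17=1, b18=0, b19=1, b20=0, b21=1, b22=1, b23=0, b24=1, b25=1, b26=0, b27=1, b28=1, b29=1, b30=0, b31=0.
p1 = XOR of data positions {3,5,7,9,11,13,15,17,19,21,23,25,27,29,31} = 1⊕1⊕1⊕1⊕1⊕1⊕0⊕1⊕1⊕1⊕0⊕1⊕1⊕1⊕0 = 0
p2 = XOR of data positions {3,6,7,10,11,14,15,18,19,22,23,26,27,30,31} = 1⊕1⊕1⊕1⊕1⊕1⊕0⊕0⊕1⊕1⊕0⊕0⊕1⊕0⊕0 = 1
p4 = XOR of data positions {5,6,7,12,13,14,15,20,21,22,23,28,29,30,31} = 1⊕1⊕1⊕1⊕1⊕1⊕0⊕0⊕1⊕1⊕0⊕1⊕1⊕0⊕0 = 0
p8 = XOR of data positions {9,10,11,12,13,14,15,24,25,26,27,28,29,30,31} = 1⊕1⊕1⊕1⊕1⊕1⊕0⊕1⊕1⊕0⊕1⊕1⊕1⊕0⊕0 = 1
p16 = XOR of data positions {17,18,19,20,21,22,23,24,25,26,27,28,29,30,31} = 1⊕0⊕1⊕0⊕1⊕1⊕0⊕1⊕1⊕0⊕1⊕1⊕1⊕0⊕0 = 1
Parity bits p1,p2,p4,p8,p16 = 01011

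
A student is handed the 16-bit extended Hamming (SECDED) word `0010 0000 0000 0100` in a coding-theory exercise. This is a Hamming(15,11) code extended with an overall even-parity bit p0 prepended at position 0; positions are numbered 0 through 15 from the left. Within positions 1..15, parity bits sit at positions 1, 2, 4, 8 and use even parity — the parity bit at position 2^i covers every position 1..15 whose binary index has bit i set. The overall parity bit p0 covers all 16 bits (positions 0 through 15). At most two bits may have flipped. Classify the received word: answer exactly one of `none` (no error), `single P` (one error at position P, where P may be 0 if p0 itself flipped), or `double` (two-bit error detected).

s1: b1⊕b3⊕b5⊕b7⊕b9⊕b11⊕b13⊕b15 = 0⊕0⊕0⊕0⊕0⊕0⊕1⊕0 = 1
s2: b2⊕b3⊕b6⊕b7⊕b10⊕b11⊕b14⊕b15 = 1⊕0⊕0⊕0⊕0⊕0⊕0⊕0 = 1
s4: b4⊕b5⊕b6⊕b7⊕b12⊕b13⊕b14⊕b15 = 0⊕0⊕0⊕0⊕0⊕1⊕0⊕0 = 1
s8: b8⊕b9⊕b10⊕b11⊕b12⊕b13⊕b14⊕b15 = 0⊕0⊕0⊕0⊕0⊕1⊕0⊕0 = 1
Syndrome (s8...s1) = 1111 → position 15.
Overall parity (XOR of all 16 bits, including p0): 0⊕0⊕1⊕0⊕0⊕0⊕0⊕0⊕0⊕0⊕0⊕0⊕0⊕1⊕0⊕0 = 0
Overall=0, syndrome position=15 → double-bit error detected (uncorrectable).

double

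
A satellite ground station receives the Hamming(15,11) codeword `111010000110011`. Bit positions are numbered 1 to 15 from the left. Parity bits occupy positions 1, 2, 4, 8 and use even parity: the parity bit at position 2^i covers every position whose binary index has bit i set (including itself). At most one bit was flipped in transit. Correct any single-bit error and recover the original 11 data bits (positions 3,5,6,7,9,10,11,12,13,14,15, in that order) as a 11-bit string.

s1: b1⊕b3⊕b5⊕b7⊕b9⊕b11⊕b13⊕b15 = 1⊕1⊕1⊕0⊕0⊕1⊕0⊕1 = 1
s2: b2⊕b3⊕b6⊕b7⊕b10⊕b11⊕b14⊕b15 = 1⊕1⊕0⊕0⊕1⊕1⊕1⊕1 = 0
s4: b4⊕b5⊕b6⊕b7⊕b12⊕b13⊕b14⊕b15 = 0⊕1⊕0⊕0⊕0⊕0⊕1⊕1 = 1
s8: b8⊕b9⊕b10⊕b11⊕b12⊕b13⊕b14⊕b15 = 0⊕0⊕1⊕1⊕0⊕0⊕1⊕1 = 0
Syndrome (s8...s1) = 0101 → position 5.
Flip bit 5: corrected codeword = 111000000110011
Data bits at positions 3,5,6,7,9,10,11,12,13,14,15: 10000110011

10000110011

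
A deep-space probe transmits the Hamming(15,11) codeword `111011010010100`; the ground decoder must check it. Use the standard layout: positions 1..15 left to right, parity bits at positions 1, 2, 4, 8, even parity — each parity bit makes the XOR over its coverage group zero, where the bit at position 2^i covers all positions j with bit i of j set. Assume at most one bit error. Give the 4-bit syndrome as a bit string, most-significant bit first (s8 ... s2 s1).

s1: b1⊕b3⊕b5⊕b7⊕b9⊕b11⊕b13⊕b15 = 1⊕1⊕1⊕0⊕0⊕1⊕1⊕0 = 1
s2: b2⊕b3⊕b6⊕b7⊕b10⊕b11⊕b14⊕b15 = 1⊕1⊕1⊕0⊕0⊕1⊕0⊕0 = 0
s4: b4⊕b5⊕b6⊕b7⊕b12⊕b13⊕b14⊕b15 = 0⊕1⊕1⊕0⊕0⊕1⊕0⊕0 = 1
s8: b8⊕b9⊕b10⊕b11⊕b12⊕b13⊕b14⊕b15 = 1⊕0⊕0⊕1⊕0⊕1⊕0⊕0 = 1
Syndrome (s8...s1) = 1101 → position 13.

1101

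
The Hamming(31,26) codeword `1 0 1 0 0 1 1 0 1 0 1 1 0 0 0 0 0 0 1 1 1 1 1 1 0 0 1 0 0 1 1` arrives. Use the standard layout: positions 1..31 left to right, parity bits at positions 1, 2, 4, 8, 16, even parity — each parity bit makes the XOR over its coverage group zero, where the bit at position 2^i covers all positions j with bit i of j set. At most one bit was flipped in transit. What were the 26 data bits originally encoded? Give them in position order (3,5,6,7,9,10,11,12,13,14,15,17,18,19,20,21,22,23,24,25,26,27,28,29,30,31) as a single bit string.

10111011000001111110011011

s1: b1⊕b3⊕b5⊕b7⊕b9⊕b11⊕b13⊕b15⊕b17⊕b19⊕b21⊕b23⊕b25⊕b27⊕b29⊕b31 = 1⊕1⊕0⊕1⊕1⊕1⊕0⊕0⊕0⊕1⊕1⊕1⊕0⊕1⊕0⊕1 = 0
s2: b2⊕b3⊕b6⊕b7⊕b10⊕b11⊕b14⊕b15⊕b18⊕b19⊕b22⊕b23⊕b26⊕b27⊕b30⊕b31 = 0⊕1⊕1⊕1⊕0⊕1⊕0⊕0⊕0⊕1⊕1⊕1⊕0⊕1⊕1⊕1 = 0
s4: b4⊕b5⊕b6⊕b7⊕b12⊕b13⊕b14⊕b15⊕b20⊕b21⊕b22⊕b23⊕b28⊕b29⊕b30⊕b31 = 0⊕0⊕1⊕1⊕1⊕0⊕0⊕0⊕1⊕1⊕1⊕1⊕0⊕0⊕1⊕1 = 1
s8: b8⊕b9⊕b10⊕b11⊕b12⊕b13⊕b14⊕b15⊕b24⊕b25⊕b26⊕b27⊕b28⊕b29⊕b30⊕b31 = 0⊕1⊕0⊕1⊕1⊕0⊕0⊕0⊕1⊕0⊕0⊕1⊕0⊕0⊕1⊕1 = 1
s16: b16⊕b17⊕b18⊕b19⊕b20⊕b21⊕b22⊕b23⊕b24⊕b25⊕b26⊕b27⊕b28⊕b29⊕b30⊕b31 = 0⊕0⊕0⊕1⊕1⊕1⊕1⊕1⊕1⊕0⊕0⊕1⊕0⊕0⊕1⊕1 = 1
Syndrome (s16...s1) = 11100 → position 28.
Flip bit 28: corrected codeword = 1010011010110000001111110011011
Data bits at positions 3,5,6,7,9,10,11,12,13,14,15,17,18,19,20,21,22,23,24,25,26,27,28,29,30,31: 10111011000001111110011011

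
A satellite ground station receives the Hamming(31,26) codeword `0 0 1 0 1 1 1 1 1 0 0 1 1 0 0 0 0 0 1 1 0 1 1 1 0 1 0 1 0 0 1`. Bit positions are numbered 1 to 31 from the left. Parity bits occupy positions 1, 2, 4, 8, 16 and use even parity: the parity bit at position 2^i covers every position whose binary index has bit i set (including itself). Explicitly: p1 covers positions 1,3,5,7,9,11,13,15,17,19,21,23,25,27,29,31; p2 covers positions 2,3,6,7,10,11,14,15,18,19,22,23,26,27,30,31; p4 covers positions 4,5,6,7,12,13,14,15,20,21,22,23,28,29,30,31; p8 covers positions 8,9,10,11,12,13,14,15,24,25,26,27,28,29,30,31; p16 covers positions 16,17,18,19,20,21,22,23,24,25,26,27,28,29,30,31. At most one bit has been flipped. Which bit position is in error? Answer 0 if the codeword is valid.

0

s1: b1⊕b3⊕b5⊕b7⊕b9⊕b11⊕b13⊕b15⊕b17⊕b19⊕b21⊕b23⊕b25⊕b27⊕b29⊕b31 = 0⊕1⊕1⊕1⊕1⊕0⊕1⊕0⊕0⊕1⊕0⊕1⊕0⊕0⊕0⊕1 = 0
s2: b2⊕b3⊕b6⊕b7⊕b10⊕b11⊕b14⊕b15⊕b18⊕b19⊕b22⊕b23⊕b26⊕b27⊕b30⊕b31 = 0⊕1⊕1⊕1⊕0⊕0⊕0⊕0⊕0⊕1⊕1⊕1⊕1⊕0⊕0⊕1 = 0
s4: b4⊕b5⊕b6⊕b7⊕b12⊕b13⊕b14⊕b15⊕b20⊕b21⊕b22⊕b23⊕b28⊕b29⊕b30⊕b31 = 0⊕1⊕1⊕1⊕1⊕1⊕0⊕0⊕1⊕0⊕1⊕1⊕1⊕0⊕0⊕1 = 0
s8: b8⊕b9⊕b10⊕b11⊕b12⊕b13⊕b14⊕b15⊕b24⊕b25⊕b26⊕b27⊕b28⊕b29⊕b30⊕b31 = 1⊕1⊕0⊕0⊕1⊕1⊕0⊕0⊕1⊕0⊕1⊕0⊕1⊕0⊕0⊕1 = 0
s16: b16⊕b17⊕b18⊕b19⊕b20⊕b21⊕b22⊕b23⊕b24⊕b25⊕b26⊕b27⊕b28⊕b29⊕b30⊕b31 = 0⊕0⊕0⊕1⊕1⊕0⊕1⊕1⊕1⊕0⊕1⊕0⊕1⊕0⊕0⊕1 = 0
Syndrome (s16...s1) = 00000 → position 0 (no error).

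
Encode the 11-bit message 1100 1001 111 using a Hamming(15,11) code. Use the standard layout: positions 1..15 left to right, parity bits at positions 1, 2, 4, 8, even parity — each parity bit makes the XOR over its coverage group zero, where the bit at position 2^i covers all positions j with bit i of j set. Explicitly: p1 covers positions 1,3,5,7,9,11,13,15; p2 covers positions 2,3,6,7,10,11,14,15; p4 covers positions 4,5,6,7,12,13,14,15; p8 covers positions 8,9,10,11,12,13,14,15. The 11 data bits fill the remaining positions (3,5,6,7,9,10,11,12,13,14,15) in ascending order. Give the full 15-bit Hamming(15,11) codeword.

111110011001111

Place data bits at non-power-of-two positions: b3=1, b5=1, b6=0, b7=0, b9=1, b10=0, b11=0, b12=1, b13=1, b14=1, b15=1.
p1 = XOR of data positions {3,5,7,9,11,13,15} = 1⊕1⊕0⊕1⊕0⊕1⊕1 = 1
p2 = XOR of data positions {3,6,7,10,11,14,15} = 1⊕0⊕0⊕0⊕0⊕1⊕1 = 1
p4 = XOR of data positions {5,6,7,12,13,14,15} = 1⊕0⊕0⊕1⊕1⊕1⊕1 = 1
p8 = XOR of data positions {9,10,11,12,13,14,15} = 1⊕0⊕0⊕1⊕1⊕1⊕1 = 1
Codeword b1..b15 = 111110011001111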